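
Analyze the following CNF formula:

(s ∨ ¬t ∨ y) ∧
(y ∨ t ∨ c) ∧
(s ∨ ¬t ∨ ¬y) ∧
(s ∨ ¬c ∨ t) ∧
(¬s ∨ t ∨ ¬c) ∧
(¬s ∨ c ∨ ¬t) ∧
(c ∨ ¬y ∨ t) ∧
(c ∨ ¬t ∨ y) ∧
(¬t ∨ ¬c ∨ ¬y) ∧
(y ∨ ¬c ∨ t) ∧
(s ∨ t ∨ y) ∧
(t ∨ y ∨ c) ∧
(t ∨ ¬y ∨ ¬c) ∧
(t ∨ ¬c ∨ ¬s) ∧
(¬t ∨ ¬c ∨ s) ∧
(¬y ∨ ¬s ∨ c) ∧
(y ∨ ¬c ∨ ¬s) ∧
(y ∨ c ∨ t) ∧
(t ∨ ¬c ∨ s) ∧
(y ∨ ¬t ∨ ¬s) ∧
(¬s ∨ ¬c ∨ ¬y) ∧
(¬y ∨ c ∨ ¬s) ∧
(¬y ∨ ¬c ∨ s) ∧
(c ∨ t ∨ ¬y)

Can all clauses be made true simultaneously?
No

No, the formula is not satisfiable.

No assignment of truth values to the variables can make all 24 clauses true simultaneously.

The formula is UNSAT (unsatisfiable).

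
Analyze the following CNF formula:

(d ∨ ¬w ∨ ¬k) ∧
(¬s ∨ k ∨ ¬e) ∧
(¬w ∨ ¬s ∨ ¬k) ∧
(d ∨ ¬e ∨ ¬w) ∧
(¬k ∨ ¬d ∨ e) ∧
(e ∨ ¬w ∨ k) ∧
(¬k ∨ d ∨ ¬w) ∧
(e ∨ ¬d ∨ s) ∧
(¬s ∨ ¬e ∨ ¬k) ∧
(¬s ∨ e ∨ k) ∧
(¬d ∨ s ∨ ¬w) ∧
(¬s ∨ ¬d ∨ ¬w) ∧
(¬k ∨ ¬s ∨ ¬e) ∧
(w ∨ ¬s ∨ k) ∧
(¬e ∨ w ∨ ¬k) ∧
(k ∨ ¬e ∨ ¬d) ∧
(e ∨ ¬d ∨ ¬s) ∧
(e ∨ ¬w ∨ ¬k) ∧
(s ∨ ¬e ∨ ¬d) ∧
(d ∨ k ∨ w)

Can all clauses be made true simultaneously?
Yes

Yes, the formula is satisfiable.

One satisfying assignment is: d=False, w=False, s=False, k=True, e=False

Verification: With this assignment, all 20 clauses evaluate to true.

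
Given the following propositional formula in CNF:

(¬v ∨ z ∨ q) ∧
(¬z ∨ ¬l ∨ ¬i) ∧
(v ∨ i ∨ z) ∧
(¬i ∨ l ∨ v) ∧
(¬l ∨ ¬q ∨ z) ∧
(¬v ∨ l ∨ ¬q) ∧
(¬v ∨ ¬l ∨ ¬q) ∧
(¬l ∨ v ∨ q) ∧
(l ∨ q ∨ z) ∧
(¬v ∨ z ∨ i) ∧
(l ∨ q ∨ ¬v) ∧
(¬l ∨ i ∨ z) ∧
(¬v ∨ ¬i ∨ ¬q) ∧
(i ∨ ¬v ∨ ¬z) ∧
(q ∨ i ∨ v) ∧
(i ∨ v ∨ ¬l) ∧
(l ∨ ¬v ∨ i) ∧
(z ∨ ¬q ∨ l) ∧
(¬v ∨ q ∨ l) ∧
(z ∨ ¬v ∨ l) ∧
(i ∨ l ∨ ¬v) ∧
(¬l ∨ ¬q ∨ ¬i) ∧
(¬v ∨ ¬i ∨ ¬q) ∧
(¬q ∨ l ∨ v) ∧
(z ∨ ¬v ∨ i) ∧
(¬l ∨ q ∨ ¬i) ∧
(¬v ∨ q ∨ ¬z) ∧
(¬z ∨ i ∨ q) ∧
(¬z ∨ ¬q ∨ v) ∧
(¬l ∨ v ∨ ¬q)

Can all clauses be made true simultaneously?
No

No, the formula is not satisfiable.

No assignment of truth values to the variables can make all 30 clauses true simultaneously.

The formula is UNSAT (unsatisfiable).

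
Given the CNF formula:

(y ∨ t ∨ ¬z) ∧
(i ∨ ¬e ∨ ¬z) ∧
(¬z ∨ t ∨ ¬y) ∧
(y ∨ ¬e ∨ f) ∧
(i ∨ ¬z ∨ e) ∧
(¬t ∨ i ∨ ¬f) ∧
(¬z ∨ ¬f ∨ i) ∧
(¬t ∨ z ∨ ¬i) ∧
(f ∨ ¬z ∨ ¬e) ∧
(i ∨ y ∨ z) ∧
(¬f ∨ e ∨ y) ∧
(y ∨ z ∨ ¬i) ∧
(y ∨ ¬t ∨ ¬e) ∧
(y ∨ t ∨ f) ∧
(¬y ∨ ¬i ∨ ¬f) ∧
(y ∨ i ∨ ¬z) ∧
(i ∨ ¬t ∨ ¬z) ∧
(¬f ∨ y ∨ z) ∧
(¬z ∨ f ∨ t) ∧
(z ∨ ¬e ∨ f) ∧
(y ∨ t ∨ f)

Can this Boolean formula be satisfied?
Yes

Yes, the formula is satisfiable.

One satisfying assignment is: y=True, i=False, f=False, e=False, z=False, t=False

Verification: With this assignment, all 21 clauses evaluate to true.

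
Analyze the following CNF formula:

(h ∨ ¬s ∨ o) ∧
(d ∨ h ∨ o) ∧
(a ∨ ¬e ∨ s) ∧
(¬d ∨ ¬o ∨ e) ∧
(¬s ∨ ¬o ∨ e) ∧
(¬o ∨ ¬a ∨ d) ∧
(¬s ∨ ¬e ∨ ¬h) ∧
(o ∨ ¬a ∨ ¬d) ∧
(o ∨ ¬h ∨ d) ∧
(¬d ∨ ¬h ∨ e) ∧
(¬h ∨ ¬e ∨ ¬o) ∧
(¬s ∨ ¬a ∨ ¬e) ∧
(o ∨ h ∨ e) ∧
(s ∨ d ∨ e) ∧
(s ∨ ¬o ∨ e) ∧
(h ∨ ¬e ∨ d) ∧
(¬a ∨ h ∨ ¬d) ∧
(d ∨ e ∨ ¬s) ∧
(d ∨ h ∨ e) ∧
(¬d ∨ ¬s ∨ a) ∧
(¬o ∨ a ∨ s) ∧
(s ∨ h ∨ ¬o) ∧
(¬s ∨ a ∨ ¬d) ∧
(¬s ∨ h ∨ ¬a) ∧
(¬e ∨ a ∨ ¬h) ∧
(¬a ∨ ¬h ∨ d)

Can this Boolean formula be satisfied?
No

No, the formula is not satisfiable.

No assignment of truth values to the variables can make all 26 clauses true simultaneously.

The formula is UNSAT (unsatisfiable).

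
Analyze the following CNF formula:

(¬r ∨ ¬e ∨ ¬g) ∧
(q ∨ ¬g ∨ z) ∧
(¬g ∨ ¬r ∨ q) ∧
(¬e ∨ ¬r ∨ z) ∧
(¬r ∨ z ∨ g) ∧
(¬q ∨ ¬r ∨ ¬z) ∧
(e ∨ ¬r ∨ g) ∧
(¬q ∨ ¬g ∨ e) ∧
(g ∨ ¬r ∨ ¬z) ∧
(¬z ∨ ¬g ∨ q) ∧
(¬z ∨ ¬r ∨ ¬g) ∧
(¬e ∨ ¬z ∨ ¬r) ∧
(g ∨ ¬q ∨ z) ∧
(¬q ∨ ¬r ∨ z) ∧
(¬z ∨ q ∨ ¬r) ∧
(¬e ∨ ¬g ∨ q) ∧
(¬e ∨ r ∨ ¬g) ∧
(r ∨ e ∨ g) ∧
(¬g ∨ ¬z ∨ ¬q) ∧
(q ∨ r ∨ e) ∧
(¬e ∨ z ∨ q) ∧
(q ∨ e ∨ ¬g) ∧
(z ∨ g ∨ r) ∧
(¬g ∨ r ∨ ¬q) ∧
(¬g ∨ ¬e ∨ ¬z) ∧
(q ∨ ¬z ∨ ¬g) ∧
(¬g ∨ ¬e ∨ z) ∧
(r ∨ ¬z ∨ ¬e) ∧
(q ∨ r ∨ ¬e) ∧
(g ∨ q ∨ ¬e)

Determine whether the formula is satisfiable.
No

No, the formula is not satisfiable.

No assignment of truth values to the variables can make all 30 clauses true simultaneously.

The formula is UNSAT (unsatisfiable).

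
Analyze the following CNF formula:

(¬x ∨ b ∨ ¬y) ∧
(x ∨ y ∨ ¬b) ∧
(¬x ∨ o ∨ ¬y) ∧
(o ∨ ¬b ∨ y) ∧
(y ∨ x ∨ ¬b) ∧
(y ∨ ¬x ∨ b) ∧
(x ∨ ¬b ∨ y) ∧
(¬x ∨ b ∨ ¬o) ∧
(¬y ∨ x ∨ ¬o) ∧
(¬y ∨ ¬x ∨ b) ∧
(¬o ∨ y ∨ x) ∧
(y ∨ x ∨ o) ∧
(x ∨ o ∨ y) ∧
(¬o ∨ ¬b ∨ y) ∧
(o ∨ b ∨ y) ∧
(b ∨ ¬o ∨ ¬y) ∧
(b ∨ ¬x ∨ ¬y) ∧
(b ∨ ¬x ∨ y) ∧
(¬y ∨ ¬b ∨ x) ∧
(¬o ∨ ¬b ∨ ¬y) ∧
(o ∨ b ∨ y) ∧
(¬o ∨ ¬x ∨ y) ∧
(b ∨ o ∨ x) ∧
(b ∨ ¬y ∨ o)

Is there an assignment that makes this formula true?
No

No, the formula is not satisfiable.

No assignment of truth values to the variables can make all 24 clauses true simultaneously.

The formula is UNSAT (unsatisfiable).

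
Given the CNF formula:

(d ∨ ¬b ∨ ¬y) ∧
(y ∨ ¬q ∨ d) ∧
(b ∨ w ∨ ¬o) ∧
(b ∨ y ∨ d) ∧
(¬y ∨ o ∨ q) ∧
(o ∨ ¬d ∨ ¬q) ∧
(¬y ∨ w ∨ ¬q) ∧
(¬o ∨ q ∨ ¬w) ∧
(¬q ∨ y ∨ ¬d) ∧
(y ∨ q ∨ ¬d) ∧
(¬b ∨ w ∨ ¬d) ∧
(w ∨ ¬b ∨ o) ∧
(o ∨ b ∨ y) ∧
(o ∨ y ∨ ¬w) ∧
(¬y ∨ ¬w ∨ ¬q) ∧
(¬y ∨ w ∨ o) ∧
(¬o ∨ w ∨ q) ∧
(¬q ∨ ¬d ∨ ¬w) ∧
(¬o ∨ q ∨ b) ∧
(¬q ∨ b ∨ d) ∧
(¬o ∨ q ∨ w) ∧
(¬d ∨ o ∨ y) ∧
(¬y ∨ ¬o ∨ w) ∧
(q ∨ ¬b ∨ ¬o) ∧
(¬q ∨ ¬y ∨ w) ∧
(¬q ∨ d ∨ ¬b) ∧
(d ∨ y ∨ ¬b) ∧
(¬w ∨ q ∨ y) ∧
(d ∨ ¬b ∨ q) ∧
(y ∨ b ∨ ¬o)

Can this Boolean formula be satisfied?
No

No, the formula is not satisfiable.

No assignment of truth values to the variables can make all 30 clauses true simultaneously.

The formula is UNSAT (unsatisfiable).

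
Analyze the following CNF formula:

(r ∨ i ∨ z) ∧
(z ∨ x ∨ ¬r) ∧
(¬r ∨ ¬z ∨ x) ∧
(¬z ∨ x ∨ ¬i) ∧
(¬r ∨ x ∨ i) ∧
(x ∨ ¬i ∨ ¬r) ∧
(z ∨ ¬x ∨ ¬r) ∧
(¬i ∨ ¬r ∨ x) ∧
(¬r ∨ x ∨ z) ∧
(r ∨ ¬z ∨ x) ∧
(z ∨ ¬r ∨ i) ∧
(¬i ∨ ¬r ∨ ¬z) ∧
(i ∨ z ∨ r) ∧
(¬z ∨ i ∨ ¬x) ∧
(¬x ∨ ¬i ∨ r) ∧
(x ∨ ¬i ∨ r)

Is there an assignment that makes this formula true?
No

No, the formula is not satisfiable.

No assignment of truth values to the variables can make all 16 clauses true simultaneously.

The formula is UNSAT (unsatisfiable).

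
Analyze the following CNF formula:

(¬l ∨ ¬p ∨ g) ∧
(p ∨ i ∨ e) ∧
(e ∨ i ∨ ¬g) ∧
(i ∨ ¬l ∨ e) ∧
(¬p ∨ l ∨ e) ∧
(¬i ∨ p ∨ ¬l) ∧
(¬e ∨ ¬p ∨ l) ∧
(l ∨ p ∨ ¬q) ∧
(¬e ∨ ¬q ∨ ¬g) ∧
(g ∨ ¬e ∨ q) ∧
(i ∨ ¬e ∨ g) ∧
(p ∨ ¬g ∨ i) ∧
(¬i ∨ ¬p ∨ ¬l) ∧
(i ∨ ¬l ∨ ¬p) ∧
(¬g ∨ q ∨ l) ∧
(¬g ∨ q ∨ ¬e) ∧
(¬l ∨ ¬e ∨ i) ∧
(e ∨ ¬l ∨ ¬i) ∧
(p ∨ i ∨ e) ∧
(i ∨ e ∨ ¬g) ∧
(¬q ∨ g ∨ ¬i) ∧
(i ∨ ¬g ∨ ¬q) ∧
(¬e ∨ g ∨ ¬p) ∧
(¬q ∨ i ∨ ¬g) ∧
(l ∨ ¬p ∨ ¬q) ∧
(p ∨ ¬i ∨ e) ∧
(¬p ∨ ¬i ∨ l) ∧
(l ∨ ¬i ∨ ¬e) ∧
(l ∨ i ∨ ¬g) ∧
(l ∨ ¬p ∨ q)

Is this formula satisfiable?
No

No, the formula is not satisfiable.

No assignment of truth values to the variables can make all 30 clauses true simultaneously.

The formula is UNSAT (unsatisfiable).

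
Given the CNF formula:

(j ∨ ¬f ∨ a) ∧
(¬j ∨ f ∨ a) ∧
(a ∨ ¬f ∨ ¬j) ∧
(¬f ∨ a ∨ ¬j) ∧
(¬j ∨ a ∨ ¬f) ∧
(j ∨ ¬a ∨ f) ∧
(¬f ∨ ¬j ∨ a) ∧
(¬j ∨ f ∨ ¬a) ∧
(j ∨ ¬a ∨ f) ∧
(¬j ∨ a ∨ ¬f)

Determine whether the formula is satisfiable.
Yes

Yes, the formula is satisfiable.

One satisfying assignment is: f=False, a=False, j=False

Verification: With this assignment, all 10 clauses evaluate to true.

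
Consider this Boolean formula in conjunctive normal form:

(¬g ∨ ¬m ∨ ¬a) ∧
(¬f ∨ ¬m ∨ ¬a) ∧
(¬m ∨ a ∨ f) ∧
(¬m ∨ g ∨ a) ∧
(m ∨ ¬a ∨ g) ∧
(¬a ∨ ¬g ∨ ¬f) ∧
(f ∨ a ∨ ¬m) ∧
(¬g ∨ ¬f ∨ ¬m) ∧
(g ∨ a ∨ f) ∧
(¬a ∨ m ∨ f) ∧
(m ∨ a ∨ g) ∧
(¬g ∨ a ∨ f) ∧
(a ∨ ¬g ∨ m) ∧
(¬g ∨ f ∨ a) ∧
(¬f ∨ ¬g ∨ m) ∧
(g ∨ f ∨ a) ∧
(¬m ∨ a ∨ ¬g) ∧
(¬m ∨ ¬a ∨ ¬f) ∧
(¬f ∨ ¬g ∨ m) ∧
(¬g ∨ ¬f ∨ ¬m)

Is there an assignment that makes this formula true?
Yes

Yes, the formula is satisfiable.

One satisfying assignment is: a=True, g=False, f=False, m=True

Verification: With this assignment, all 20 clauses evaluate to true.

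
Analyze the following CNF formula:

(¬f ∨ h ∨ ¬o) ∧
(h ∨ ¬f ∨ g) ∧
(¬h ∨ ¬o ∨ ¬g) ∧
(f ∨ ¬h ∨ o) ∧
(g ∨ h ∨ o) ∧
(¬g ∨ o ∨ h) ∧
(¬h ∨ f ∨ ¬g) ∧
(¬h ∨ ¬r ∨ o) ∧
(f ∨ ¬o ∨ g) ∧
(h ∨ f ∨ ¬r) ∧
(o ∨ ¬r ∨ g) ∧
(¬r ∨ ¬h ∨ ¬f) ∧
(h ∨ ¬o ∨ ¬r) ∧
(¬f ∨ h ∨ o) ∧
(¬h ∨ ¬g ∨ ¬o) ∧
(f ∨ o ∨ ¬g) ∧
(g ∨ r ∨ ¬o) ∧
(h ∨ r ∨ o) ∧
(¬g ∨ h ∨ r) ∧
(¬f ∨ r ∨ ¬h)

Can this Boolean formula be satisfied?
No

No, the formula is not satisfiable.

No assignment of truth values to the variables can make all 20 clauses true simultaneously.

The formula is UNSAT (unsatisfiable).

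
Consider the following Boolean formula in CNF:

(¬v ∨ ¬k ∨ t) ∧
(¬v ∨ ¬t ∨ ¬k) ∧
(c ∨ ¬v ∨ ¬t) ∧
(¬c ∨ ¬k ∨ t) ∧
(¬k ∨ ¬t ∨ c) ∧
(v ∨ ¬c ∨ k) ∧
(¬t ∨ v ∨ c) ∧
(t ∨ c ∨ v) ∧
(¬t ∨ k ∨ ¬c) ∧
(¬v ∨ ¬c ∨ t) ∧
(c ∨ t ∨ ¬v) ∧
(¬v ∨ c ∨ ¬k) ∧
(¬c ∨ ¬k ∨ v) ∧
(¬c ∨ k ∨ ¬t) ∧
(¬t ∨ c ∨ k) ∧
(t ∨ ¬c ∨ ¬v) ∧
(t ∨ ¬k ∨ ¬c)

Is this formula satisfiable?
No

No, the formula is not satisfiable.

No assignment of truth values to the variables can make all 17 clauses true simultaneously.

The formula is UNSAT (unsatisfiable).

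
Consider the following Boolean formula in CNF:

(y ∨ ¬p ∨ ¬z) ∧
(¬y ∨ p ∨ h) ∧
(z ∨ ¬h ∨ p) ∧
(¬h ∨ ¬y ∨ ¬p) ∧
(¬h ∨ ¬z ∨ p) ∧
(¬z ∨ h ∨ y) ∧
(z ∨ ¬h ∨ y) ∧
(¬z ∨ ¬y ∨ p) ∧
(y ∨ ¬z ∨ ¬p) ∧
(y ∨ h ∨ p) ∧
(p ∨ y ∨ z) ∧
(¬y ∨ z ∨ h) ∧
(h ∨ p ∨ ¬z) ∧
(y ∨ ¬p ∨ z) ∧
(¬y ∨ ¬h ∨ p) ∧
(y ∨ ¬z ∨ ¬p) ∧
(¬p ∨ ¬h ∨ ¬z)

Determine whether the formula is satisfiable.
Yes

Yes, the formula is satisfiable.

One satisfying assignment is: p=True, h=False, z=True, y=True

Verification: With this assignment, all 17 clauses evaluate to true.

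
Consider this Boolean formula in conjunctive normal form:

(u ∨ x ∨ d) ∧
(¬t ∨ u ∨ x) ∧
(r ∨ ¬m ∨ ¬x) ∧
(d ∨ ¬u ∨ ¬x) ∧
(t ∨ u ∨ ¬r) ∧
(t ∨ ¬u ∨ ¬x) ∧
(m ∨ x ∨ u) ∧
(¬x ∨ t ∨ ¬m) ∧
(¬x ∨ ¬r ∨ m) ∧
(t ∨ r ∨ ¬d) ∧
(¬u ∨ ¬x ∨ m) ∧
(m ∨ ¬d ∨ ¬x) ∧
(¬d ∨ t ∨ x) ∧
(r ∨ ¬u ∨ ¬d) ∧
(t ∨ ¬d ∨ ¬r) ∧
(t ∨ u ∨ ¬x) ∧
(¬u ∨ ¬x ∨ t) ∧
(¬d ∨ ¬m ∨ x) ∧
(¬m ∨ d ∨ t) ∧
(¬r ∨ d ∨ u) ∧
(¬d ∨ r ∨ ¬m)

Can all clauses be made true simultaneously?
Yes

Yes, the formula is satisfiable.

One satisfying assignment is: x=False, r=False, t=False, d=False, u=True, m=False

Verification: With this assignment, all 21 clauses evaluate to true.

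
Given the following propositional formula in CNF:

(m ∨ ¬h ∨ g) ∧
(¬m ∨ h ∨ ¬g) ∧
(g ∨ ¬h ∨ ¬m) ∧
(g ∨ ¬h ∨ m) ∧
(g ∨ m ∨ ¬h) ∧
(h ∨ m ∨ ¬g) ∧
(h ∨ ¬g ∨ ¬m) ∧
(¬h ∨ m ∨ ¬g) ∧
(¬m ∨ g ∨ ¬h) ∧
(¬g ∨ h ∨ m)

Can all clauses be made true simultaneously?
Yes

Yes, the formula is satisfiable.

One satisfying assignment is: g=False, h=False, m=False

Verification: With this assignment, all 10 clauses evaluate to true.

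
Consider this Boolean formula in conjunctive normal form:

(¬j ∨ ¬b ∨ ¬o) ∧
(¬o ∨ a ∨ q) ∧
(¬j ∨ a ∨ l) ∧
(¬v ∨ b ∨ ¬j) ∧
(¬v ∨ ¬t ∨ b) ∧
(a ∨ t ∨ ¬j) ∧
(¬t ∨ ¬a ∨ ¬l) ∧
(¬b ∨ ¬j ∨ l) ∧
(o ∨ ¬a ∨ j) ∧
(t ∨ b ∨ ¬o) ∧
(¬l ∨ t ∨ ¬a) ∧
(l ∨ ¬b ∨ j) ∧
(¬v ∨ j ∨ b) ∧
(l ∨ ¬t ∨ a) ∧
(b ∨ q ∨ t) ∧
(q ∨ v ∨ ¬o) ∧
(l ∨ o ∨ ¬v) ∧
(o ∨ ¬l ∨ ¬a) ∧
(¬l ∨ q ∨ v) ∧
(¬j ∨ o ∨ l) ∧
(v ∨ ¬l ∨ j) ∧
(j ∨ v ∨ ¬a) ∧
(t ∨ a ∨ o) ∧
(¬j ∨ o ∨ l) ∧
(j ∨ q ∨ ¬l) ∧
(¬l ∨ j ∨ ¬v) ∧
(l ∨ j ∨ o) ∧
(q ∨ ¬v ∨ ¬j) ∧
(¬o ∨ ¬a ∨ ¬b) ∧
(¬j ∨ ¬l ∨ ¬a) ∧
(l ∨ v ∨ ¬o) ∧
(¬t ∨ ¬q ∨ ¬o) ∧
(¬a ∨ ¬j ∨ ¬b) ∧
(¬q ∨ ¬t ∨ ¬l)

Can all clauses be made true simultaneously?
No

No, the formula is not satisfiable.

No assignment of truth values to the variables can make all 34 clauses true simultaneously.

The formula is UNSAT (unsatisfiable).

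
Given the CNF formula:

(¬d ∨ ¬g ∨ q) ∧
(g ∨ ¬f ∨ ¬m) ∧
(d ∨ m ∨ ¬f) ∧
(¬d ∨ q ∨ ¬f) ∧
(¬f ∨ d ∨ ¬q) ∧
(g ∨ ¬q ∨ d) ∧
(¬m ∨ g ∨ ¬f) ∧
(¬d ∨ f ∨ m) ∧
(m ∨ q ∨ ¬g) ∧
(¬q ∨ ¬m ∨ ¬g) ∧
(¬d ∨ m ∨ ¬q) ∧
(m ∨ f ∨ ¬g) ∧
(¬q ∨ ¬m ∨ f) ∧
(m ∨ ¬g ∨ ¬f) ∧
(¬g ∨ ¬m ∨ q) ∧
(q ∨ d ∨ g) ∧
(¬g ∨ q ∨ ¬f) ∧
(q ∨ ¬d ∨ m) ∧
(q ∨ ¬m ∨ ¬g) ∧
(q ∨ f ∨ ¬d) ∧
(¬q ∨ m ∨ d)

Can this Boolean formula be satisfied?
No

No, the formula is not satisfiable.

No assignment of truth values to the variables can make all 21 clauses true simultaneously.

The formula is UNSAT (unsatisfiable).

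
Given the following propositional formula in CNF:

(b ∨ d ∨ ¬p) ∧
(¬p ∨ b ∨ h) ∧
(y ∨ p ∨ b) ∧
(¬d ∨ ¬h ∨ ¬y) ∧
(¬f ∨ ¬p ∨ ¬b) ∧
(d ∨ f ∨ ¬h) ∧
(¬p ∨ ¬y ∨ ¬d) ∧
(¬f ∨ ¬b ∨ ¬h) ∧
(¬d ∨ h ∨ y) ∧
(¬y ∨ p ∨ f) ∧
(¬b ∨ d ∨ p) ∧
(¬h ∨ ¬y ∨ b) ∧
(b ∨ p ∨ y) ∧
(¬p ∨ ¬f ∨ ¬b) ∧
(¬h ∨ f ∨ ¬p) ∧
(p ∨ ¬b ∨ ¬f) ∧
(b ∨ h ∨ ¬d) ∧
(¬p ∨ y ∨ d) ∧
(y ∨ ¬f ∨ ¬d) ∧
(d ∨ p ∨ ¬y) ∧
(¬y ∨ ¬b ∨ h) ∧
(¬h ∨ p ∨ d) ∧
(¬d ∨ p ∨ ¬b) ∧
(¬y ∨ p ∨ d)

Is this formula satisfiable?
No

No, the formula is not satisfiable.

No assignment of truth values to the variables can make all 24 clauses true simultaneously.

The formula is UNSAT (unsatisfiable).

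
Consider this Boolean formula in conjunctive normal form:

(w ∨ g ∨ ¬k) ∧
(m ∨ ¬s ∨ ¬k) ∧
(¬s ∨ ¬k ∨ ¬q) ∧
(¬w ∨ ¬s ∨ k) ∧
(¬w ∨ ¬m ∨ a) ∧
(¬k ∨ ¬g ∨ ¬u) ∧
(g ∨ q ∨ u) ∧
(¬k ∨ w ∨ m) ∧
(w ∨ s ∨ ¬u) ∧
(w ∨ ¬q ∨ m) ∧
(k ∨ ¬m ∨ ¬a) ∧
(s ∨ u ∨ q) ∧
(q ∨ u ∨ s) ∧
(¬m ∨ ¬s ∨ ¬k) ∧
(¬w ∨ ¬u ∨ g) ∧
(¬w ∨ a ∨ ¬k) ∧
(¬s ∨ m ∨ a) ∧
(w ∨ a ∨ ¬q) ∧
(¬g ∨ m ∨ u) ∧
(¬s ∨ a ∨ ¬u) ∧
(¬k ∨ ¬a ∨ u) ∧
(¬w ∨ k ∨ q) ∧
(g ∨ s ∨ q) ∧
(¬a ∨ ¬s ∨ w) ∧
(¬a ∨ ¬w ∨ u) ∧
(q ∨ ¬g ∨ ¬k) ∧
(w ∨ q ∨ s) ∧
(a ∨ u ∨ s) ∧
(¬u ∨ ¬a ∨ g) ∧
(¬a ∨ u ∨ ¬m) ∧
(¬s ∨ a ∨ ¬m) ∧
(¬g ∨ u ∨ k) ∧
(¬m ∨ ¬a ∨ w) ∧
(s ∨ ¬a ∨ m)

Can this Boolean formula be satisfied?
Yes

Yes, the formula is satisfiable.

One satisfying assignment is: m=False, s=False, a=False, k=False, g=True, u=True, w=True, q=True

Verification: With this assignment, all 34 clauses evaluate to true.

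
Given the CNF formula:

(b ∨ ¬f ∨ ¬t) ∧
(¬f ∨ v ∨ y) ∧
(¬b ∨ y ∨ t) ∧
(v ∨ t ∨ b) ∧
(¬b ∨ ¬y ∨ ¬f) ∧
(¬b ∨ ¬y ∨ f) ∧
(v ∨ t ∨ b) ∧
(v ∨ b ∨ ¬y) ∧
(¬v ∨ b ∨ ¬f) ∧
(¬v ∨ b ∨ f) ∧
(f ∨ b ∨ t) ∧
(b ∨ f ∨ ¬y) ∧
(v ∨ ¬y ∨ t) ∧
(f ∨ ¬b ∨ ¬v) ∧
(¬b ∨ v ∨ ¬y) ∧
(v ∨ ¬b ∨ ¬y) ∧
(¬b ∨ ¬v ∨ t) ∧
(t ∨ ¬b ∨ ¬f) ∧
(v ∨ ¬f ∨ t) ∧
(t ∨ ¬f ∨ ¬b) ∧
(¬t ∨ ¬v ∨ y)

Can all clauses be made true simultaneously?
Yes

Yes, the formula is satisfiable.

One satisfying assignment is: y=False, t=True, v=False, f=False, b=False

Verification: With this assignment, all 21 clauses evaluate to true.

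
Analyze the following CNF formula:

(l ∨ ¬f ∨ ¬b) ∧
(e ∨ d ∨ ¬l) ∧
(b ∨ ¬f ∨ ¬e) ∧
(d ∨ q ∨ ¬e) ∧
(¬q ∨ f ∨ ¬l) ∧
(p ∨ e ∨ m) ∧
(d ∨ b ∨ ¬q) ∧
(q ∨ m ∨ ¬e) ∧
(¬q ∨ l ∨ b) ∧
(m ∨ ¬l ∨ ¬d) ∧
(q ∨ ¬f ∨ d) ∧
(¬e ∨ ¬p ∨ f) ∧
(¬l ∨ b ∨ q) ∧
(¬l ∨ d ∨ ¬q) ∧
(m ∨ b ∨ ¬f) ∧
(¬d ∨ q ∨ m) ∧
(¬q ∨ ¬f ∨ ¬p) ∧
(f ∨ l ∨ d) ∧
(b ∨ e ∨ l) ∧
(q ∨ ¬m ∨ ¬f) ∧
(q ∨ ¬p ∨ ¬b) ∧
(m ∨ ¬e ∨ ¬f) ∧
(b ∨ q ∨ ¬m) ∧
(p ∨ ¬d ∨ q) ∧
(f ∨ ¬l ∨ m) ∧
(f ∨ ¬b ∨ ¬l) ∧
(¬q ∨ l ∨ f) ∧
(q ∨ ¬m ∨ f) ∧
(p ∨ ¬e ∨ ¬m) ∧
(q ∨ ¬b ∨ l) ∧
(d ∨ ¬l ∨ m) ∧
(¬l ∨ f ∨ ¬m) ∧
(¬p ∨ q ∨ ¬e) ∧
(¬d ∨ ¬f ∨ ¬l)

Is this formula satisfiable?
No

No, the formula is not satisfiable.

No assignment of truth values to the variables can make all 34 clauses true simultaneously.

The formula is UNSAT (unsatisfiable).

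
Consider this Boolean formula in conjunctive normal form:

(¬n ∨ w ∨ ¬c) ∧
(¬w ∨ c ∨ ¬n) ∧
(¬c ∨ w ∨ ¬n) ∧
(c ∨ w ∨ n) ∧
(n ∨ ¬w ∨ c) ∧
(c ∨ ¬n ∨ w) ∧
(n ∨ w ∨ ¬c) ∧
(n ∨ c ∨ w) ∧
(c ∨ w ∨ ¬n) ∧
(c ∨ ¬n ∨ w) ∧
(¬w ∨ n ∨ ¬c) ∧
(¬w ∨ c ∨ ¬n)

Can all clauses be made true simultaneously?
Yes

Yes, the formula is satisfiable.

One satisfying assignment is: n=True, c=True, w=True

Verification: With this assignment, all 12 clauses evaluate to true.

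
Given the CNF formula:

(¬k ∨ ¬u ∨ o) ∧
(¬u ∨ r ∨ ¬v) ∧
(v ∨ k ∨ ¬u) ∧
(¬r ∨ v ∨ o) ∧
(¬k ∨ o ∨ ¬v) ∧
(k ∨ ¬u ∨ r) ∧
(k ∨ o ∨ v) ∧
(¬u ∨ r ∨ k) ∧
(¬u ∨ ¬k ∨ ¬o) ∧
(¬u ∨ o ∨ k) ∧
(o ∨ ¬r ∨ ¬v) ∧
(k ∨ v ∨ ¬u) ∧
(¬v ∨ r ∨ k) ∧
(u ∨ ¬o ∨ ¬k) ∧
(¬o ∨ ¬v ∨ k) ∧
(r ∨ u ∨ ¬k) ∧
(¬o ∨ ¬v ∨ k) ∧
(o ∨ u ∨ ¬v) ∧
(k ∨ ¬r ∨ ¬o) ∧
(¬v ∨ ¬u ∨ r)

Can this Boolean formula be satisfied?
Yes

Yes, the formula is satisfiable.

One satisfying assignment is: r=False, v=False, u=False, o=True, k=False

Verification: With this assignment, all 20 clauses evaluate to true.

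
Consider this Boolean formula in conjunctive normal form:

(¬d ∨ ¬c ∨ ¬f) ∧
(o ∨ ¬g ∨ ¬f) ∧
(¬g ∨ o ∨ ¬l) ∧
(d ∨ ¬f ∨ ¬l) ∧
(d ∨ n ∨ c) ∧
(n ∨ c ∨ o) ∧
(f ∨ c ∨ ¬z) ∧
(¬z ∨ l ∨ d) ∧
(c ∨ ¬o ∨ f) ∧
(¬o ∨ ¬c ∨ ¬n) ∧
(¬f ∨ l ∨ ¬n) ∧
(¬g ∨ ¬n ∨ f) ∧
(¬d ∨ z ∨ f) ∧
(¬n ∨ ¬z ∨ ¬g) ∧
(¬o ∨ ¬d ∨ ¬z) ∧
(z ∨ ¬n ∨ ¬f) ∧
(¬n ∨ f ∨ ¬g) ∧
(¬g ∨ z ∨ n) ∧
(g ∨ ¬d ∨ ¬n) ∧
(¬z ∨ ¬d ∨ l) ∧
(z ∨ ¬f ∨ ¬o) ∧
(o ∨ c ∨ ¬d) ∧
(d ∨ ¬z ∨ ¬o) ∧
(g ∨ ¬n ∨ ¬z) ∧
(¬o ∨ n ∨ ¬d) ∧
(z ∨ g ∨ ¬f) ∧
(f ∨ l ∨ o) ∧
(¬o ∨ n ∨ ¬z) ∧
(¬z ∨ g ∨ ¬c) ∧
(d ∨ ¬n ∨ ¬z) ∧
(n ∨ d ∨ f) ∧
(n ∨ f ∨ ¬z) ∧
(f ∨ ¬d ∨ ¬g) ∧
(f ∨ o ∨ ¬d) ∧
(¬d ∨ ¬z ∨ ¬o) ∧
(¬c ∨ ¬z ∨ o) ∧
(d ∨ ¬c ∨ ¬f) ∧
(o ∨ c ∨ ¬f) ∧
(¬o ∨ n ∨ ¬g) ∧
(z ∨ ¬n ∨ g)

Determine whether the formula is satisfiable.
No

No, the formula is not satisfiable.

No assignment of truth values to the variables can make all 40 clauses true simultaneously.

The formula is UNSAT (unsatisfiable).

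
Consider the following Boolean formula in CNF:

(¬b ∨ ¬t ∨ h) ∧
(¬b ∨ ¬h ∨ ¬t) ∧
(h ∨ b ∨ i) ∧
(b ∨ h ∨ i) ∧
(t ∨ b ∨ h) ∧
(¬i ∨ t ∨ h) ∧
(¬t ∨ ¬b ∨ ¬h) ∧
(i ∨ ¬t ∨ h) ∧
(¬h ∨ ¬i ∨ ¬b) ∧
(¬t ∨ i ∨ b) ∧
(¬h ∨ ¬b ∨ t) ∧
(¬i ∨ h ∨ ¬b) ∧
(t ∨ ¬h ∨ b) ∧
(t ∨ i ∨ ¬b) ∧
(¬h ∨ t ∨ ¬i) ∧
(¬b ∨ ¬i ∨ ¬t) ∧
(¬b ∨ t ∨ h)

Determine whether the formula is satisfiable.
Yes

Yes, the formula is satisfiable.

One satisfying assignment is: b=False, t=True, i=True, h=True

Verification: With this assignment, all 17 clauses evaluate to true.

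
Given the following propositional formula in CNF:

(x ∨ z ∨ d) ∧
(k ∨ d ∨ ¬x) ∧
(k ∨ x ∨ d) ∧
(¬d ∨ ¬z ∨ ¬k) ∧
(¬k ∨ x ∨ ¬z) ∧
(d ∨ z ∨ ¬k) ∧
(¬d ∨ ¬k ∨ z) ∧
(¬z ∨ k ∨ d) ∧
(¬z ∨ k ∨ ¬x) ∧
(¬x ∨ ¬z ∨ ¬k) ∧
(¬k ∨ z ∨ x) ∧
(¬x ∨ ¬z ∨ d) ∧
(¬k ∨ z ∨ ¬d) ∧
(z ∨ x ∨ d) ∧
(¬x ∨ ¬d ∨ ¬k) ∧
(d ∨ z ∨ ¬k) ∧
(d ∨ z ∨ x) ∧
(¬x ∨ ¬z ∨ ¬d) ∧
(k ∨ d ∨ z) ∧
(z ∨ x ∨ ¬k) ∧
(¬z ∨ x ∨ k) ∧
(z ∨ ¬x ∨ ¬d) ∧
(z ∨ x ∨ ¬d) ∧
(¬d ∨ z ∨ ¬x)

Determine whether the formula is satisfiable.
No

No, the formula is not satisfiable.

No assignment of truth values to the variables can make all 24 clauses true simultaneously.

The formula is UNSAT (unsatisfiable).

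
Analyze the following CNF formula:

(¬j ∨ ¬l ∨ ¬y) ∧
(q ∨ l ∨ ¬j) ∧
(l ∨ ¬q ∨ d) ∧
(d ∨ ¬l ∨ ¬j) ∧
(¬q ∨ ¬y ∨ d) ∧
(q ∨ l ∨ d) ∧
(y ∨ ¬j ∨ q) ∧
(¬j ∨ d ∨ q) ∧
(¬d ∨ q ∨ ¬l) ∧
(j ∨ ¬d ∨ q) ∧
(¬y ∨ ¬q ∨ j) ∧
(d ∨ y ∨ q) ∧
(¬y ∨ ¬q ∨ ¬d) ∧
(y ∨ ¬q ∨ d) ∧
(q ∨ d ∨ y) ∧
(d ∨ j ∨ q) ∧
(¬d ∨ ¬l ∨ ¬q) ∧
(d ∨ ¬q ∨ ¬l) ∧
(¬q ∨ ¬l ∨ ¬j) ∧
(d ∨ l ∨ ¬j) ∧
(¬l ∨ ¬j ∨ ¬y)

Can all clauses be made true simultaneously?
Yes

Yes, the formula is satisfiable.

One satisfying assignment is: j=True, l=False, q=True, d=True, y=False

Verification: With this assignment, all 21 clauses evaluate to true.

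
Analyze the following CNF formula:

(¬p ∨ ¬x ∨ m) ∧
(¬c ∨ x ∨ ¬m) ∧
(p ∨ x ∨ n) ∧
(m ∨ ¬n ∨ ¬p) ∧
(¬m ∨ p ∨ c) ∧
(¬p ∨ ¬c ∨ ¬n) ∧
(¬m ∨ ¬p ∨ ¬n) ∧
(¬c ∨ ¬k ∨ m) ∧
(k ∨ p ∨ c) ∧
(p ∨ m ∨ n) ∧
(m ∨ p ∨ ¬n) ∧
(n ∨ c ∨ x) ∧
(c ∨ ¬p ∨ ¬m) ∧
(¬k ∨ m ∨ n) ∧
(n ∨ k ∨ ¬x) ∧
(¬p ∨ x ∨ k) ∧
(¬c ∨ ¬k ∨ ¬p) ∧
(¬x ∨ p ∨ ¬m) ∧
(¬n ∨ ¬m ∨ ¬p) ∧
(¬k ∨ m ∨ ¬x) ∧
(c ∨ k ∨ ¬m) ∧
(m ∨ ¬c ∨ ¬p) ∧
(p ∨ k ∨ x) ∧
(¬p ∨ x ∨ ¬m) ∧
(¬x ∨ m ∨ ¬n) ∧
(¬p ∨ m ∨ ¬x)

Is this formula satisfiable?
No

No, the formula is not satisfiable.

No assignment of truth values to the variables can make all 26 clauses true simultaneously.

The formula is UNSAT (unsatisfiable).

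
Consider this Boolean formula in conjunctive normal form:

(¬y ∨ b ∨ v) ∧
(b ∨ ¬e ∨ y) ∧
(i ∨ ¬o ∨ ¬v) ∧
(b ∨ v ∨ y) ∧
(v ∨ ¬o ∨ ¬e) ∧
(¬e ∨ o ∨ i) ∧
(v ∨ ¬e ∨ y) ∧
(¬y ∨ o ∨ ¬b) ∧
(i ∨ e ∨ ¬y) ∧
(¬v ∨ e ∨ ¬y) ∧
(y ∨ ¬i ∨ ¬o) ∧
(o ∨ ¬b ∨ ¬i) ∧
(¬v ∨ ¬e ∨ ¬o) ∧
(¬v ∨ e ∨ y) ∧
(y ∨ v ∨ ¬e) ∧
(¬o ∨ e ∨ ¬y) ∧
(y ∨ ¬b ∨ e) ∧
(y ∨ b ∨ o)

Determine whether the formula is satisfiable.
Yes

Yes, the formula is satisfiable.

One satisfying assignment is: e=True, y=True, o=False, b=False, v=True, i=True

Verification: With this assignment, all 18 clauses evaluate to true.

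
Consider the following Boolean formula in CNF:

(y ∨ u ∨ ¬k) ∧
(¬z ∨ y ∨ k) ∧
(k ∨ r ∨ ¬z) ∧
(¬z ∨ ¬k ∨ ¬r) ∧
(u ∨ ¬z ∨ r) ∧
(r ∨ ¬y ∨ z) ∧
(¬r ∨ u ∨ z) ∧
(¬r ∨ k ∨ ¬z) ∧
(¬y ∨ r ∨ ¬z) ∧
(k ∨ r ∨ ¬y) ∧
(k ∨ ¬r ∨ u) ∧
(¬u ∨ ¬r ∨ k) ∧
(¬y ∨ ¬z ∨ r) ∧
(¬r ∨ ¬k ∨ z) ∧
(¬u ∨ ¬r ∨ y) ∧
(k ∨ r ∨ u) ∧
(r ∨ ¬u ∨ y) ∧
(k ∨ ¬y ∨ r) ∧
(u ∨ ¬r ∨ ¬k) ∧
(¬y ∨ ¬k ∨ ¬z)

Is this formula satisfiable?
No

No, the formula is not satisfiable.

No assignment of truth values to the variables can make all 20 clauses true simultaneously.

The formula is UNSAT (unsatisfiable).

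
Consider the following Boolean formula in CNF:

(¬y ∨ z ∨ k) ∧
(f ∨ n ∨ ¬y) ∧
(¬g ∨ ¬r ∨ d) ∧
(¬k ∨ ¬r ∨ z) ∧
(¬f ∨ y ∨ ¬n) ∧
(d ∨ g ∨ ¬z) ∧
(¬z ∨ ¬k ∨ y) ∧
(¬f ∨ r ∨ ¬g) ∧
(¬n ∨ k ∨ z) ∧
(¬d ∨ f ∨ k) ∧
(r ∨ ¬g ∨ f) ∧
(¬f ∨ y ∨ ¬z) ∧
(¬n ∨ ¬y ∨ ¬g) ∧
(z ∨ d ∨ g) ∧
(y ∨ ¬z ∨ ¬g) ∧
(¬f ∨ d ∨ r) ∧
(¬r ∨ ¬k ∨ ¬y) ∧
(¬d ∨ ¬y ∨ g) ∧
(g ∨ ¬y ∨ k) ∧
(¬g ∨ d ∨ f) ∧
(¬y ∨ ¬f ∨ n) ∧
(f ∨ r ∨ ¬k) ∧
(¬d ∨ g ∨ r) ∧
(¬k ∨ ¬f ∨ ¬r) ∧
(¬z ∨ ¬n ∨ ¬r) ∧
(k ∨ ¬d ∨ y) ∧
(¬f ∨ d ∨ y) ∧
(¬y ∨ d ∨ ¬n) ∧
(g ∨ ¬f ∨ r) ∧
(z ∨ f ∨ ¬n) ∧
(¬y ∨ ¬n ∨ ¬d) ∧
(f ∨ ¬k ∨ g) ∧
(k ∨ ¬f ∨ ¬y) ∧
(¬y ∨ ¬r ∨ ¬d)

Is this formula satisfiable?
No

No, the formula is not satisfiable.

No assignment of truth values to the variables can make all 34 clauses true simultaneously.

The formula is UNSAT (unsatisfiable).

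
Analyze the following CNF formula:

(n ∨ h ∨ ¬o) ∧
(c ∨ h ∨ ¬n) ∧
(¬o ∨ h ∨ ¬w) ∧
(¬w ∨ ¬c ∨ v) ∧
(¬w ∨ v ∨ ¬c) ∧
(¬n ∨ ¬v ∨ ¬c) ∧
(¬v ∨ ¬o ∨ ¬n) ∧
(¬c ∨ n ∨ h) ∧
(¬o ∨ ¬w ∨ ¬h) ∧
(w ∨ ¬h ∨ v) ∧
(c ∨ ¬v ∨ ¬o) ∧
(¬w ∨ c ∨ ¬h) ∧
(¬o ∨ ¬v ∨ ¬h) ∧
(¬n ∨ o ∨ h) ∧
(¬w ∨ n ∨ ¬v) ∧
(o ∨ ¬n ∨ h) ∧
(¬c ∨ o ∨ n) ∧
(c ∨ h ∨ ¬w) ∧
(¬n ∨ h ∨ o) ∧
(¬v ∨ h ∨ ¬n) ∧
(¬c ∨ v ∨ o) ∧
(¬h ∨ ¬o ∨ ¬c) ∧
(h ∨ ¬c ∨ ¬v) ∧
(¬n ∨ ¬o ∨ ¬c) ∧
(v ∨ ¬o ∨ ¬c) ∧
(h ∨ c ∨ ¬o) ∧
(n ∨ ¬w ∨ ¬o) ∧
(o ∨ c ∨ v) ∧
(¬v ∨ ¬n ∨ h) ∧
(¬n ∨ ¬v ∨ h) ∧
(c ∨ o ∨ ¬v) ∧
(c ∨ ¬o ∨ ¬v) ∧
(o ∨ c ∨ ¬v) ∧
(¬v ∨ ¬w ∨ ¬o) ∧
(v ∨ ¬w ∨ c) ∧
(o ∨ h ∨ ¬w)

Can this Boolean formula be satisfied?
No

No, the formula is not satisfiable.

No assignment of truth values to the variables can make all 36 clauses true simultaneously.

The formula is UNSAT (unsatisfiable).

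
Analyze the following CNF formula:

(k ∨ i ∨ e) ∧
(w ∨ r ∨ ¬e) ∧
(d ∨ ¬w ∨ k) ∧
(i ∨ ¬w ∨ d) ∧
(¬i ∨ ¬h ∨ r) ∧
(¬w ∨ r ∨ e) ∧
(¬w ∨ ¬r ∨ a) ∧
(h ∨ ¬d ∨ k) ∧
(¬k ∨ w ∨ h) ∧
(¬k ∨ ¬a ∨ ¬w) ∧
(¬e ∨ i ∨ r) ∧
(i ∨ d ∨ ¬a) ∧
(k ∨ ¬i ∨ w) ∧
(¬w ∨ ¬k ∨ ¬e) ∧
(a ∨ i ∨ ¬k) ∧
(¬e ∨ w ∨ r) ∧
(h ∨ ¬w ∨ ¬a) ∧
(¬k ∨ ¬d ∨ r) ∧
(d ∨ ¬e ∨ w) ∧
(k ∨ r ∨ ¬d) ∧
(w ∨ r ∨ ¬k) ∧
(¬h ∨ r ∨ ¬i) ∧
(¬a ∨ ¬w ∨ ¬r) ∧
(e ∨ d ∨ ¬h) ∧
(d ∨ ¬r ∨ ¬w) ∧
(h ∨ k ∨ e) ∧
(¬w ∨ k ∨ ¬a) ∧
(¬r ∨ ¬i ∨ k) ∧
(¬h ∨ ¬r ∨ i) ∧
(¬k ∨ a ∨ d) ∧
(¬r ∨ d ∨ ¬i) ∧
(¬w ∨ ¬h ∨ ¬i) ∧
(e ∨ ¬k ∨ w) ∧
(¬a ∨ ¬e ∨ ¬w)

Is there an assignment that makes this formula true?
Yes

Yes, the formula is satisfiable.

One satisfying assignment is: w=False, k=True, a=True, e=True, i=True, h=True, d=True, r=True

Verification: With this assignment, all 34 clauses evaluate to true.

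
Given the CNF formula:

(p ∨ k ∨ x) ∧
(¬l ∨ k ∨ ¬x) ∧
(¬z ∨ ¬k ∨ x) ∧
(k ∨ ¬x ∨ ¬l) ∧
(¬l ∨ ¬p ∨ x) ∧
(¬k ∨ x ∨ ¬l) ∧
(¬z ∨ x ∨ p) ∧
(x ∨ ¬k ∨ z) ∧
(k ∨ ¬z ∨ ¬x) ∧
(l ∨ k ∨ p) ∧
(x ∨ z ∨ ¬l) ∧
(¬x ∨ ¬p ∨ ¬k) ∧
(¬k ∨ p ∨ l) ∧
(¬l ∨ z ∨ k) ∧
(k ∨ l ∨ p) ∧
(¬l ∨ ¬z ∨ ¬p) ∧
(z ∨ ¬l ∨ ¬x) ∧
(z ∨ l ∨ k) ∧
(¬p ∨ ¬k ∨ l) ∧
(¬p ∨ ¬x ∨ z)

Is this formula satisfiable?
Yes

Yes, the formula is satisfiable.

One satisfying assignment is: x=False, l=False, k=False, z=True, p=True

Verification: With this assignment, all 20 clauses evaluate to true.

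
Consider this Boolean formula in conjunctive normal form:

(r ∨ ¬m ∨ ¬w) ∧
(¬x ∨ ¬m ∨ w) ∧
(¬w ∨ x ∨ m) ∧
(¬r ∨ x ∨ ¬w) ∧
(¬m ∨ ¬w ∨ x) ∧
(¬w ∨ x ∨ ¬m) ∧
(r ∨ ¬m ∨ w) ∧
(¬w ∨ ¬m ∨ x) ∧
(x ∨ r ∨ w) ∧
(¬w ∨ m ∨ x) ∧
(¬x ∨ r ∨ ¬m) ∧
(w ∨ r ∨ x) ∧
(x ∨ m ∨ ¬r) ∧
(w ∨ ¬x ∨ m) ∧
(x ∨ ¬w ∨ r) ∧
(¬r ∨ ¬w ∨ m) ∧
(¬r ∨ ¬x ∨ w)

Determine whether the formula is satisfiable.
Yes

Yes, the formula is satisfiable.

One satisfying assignment is: w=False, r=True, x=False, m=True

Verification: With this assignment, all 17 clauses evaluate to true.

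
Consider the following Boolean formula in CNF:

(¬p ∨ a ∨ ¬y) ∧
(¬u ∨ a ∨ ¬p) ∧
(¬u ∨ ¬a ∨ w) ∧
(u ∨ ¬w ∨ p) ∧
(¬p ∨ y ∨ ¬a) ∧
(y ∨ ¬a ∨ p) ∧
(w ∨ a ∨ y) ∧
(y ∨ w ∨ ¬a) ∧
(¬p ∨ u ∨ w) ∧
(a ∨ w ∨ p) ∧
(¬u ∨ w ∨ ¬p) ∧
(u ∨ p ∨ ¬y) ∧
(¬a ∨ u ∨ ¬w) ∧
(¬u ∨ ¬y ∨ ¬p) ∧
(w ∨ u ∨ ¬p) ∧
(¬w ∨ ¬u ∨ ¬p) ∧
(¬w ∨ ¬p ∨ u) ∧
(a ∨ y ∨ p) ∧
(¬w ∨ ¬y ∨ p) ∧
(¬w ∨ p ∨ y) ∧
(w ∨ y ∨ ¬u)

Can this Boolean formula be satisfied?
No

No, the formula is not satisfiable.

No assignment of truth values to the variables can make all 21 clauses true simultaneously.

The formula is UNSAT (unsatisfiable).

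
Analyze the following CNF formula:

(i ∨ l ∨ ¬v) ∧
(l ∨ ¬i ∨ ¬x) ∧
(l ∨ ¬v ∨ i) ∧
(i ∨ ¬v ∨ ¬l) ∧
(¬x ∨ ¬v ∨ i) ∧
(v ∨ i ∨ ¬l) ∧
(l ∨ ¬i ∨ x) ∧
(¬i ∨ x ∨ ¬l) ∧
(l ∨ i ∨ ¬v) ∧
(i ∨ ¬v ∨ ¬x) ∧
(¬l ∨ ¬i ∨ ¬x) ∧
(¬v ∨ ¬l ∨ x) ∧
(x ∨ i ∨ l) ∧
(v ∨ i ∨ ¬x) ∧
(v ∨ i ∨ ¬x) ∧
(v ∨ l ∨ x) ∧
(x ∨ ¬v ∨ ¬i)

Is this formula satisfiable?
No

No, the formula is not satisfiable.

No assignment of truth values to the variables can make all 17 clauses true simultaneously.

The formula is UNSAT (unsatisfiable).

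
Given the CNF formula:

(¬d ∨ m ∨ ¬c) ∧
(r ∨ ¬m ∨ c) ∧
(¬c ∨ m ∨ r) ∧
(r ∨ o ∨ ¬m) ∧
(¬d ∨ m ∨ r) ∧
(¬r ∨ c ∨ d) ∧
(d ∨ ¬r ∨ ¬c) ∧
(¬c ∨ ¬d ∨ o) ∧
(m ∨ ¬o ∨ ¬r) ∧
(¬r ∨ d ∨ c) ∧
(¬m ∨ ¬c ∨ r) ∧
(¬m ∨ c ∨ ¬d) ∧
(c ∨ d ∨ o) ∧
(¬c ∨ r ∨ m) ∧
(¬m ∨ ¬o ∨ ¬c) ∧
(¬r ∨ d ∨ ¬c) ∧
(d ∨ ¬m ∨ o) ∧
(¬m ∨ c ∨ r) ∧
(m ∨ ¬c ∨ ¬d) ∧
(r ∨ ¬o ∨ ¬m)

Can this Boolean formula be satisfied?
Yes

Yes, the formula is satisfiable.

One satisfying assignment is: c=False, o=False, r=True, d=True, m=False

Verification: With this assignment, all 20 clauses evaluate to true.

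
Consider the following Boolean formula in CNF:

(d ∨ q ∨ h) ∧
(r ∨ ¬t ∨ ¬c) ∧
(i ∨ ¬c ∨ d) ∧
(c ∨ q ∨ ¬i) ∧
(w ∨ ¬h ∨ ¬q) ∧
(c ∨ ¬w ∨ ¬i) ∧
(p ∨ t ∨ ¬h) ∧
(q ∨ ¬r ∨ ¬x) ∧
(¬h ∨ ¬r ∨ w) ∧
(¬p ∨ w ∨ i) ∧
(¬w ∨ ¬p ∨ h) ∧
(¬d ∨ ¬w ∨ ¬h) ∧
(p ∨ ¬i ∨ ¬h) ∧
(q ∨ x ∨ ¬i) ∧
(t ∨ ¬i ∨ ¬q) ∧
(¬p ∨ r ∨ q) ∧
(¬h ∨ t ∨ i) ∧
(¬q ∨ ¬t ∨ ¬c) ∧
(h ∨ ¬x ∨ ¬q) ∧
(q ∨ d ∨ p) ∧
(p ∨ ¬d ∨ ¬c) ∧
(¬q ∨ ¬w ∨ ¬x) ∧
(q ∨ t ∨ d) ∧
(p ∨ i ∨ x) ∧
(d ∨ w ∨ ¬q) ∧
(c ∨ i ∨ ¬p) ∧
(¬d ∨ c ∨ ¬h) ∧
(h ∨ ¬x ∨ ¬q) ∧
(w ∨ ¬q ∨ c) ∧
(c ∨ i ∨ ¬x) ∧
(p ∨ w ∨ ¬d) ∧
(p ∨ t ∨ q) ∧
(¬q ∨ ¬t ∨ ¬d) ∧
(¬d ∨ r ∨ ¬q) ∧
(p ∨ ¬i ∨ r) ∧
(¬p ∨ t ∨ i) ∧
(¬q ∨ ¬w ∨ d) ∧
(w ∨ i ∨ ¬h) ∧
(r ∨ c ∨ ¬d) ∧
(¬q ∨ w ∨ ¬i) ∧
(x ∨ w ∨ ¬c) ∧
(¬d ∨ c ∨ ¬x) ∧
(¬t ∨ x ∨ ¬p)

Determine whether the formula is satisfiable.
No

No, the formula is not satisfiable.

No assignment of truth values to the variables can make all 43 clauses true simultaneously.

The formula is UNSAT (unsatisfiable).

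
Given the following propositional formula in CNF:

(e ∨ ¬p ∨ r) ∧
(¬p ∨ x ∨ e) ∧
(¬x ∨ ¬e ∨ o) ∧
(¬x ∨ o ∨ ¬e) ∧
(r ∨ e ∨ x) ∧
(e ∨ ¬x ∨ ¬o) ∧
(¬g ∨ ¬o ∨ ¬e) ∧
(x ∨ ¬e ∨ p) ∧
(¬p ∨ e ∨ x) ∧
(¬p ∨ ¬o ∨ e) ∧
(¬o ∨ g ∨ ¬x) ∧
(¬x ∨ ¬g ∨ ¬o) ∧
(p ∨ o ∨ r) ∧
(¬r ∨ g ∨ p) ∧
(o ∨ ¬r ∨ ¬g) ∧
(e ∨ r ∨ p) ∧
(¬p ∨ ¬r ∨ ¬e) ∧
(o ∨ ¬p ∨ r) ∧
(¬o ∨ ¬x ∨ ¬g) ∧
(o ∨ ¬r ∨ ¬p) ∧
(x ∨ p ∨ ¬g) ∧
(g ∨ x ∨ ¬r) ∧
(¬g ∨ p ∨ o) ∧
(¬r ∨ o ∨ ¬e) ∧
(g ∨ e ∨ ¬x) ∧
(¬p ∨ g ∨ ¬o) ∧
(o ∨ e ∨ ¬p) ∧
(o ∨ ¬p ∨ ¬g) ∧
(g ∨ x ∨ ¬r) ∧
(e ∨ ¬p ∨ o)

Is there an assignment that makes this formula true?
No

No, the formula is not satisfiable.

No assignment of truth values to the variables can make all 30 clauses true simultaneously.

The formula is UNSAT (unsatisfiable).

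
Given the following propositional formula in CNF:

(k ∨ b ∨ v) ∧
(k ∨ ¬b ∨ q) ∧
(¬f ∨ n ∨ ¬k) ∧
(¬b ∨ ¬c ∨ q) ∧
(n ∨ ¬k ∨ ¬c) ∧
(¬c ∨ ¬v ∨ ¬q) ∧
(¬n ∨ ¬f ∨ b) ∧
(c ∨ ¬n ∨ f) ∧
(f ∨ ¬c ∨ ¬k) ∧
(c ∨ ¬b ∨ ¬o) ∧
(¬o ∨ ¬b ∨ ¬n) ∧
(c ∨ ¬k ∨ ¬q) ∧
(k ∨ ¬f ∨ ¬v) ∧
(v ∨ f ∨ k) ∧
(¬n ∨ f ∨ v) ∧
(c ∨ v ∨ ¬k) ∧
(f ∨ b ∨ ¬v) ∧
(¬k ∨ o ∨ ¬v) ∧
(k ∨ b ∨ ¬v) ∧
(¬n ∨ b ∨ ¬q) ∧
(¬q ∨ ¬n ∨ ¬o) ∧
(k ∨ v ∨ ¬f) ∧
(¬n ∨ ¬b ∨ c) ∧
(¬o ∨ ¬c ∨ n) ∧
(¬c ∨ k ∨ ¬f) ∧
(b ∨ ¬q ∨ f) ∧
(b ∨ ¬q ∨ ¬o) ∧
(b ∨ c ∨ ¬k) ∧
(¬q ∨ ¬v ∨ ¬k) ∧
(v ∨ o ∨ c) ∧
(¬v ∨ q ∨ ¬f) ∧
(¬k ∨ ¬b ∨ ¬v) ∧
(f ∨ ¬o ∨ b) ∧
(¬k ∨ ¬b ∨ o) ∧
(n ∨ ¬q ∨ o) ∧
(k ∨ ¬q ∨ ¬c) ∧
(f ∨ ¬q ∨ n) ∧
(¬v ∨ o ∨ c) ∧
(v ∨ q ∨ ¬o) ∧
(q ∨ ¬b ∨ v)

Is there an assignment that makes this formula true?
No

No, the formula is not satisfiable.

No assignment of truth values to the variables can make all 40 clauses true simultaneously.

The formula is UNSAT (unsatisfiable).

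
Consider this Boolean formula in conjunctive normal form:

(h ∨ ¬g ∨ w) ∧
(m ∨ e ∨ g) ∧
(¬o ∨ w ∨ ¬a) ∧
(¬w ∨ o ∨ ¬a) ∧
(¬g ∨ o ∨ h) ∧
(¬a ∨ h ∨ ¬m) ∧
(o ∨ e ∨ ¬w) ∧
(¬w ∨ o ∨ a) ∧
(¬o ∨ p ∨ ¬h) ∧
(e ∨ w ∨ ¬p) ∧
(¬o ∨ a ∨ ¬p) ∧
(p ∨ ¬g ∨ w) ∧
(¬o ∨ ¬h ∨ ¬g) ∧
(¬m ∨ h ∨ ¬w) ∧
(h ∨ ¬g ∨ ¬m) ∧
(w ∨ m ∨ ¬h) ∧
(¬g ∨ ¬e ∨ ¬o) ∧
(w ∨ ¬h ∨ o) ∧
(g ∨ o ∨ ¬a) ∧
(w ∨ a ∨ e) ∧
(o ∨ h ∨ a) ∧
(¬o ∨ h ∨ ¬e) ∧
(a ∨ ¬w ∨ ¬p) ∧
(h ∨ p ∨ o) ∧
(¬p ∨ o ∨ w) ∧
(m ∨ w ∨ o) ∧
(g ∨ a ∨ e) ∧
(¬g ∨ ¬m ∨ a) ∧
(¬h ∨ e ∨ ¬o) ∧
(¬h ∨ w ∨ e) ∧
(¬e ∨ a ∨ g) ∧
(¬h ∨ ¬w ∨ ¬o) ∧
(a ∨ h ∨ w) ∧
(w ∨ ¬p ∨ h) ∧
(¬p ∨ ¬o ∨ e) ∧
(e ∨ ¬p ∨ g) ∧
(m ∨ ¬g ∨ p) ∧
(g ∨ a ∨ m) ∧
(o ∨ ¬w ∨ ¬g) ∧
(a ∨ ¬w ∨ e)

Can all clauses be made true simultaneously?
No

No, the formula is not satisfiable.

No assignment of truth values to the variables can make all 40 clauses true simultaneously.

The formula is UNSAT (unsatisfiable).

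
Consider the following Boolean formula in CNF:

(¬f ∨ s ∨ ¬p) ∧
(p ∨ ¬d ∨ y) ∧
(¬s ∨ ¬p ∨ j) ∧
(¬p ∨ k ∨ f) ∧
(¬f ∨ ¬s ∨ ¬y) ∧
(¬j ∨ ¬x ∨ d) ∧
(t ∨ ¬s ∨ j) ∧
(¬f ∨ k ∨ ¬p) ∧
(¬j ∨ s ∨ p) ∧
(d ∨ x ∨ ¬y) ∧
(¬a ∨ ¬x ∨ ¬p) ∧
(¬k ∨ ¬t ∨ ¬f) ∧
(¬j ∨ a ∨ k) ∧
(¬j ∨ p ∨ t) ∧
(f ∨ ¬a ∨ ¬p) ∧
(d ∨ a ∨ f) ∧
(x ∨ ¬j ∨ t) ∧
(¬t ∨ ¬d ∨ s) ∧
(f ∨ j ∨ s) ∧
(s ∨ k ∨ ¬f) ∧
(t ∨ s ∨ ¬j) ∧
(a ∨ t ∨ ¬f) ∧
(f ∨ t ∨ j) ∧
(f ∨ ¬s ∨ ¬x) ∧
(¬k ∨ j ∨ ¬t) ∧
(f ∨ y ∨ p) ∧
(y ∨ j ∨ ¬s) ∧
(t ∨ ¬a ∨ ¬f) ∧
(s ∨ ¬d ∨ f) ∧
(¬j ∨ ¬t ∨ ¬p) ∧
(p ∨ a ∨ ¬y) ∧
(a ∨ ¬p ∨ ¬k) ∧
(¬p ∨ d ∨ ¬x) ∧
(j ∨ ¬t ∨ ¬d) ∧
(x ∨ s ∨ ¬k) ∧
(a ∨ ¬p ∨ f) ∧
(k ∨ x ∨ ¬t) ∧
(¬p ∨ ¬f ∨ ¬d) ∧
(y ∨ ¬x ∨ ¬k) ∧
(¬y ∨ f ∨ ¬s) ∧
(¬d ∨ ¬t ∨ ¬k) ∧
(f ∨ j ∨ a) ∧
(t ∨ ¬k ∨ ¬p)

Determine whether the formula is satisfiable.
No

No, the formula is not satisfiable.

No assignment of truth values to the variables can make all 43 clauses true simultaneously.

The formula is UNSAT (unsatisfiable).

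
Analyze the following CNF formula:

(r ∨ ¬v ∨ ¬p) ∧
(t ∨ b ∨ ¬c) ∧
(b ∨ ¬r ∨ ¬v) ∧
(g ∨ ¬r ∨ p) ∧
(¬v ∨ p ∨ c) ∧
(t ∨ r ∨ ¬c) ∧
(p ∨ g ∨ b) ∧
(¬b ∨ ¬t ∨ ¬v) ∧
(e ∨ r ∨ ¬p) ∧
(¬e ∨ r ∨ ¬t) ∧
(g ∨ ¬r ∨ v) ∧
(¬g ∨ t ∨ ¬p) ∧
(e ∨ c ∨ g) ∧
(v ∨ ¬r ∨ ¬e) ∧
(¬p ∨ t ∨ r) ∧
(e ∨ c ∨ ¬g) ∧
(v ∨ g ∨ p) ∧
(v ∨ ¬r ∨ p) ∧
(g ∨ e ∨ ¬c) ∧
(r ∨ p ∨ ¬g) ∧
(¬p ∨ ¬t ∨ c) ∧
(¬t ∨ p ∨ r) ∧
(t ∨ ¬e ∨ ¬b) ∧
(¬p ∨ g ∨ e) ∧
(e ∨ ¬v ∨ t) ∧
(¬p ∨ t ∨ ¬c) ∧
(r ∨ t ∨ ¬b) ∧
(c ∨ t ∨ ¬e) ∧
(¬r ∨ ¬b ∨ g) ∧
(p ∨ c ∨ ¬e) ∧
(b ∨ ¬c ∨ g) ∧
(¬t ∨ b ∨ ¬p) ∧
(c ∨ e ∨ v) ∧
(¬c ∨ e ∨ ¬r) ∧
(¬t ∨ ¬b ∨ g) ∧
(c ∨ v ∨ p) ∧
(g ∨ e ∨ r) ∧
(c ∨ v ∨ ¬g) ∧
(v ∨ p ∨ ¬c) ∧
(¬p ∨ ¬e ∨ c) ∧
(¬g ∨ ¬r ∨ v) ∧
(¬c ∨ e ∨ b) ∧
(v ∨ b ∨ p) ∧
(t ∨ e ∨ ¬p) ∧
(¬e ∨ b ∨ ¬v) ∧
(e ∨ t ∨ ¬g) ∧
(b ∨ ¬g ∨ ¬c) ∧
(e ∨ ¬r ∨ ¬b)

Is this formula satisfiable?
No

No, the formula is not satisfiable.

No assignment of truth values to the variables can make all 48 clauses true simultaneously.

The formula is UNSAT (unsatisfiable).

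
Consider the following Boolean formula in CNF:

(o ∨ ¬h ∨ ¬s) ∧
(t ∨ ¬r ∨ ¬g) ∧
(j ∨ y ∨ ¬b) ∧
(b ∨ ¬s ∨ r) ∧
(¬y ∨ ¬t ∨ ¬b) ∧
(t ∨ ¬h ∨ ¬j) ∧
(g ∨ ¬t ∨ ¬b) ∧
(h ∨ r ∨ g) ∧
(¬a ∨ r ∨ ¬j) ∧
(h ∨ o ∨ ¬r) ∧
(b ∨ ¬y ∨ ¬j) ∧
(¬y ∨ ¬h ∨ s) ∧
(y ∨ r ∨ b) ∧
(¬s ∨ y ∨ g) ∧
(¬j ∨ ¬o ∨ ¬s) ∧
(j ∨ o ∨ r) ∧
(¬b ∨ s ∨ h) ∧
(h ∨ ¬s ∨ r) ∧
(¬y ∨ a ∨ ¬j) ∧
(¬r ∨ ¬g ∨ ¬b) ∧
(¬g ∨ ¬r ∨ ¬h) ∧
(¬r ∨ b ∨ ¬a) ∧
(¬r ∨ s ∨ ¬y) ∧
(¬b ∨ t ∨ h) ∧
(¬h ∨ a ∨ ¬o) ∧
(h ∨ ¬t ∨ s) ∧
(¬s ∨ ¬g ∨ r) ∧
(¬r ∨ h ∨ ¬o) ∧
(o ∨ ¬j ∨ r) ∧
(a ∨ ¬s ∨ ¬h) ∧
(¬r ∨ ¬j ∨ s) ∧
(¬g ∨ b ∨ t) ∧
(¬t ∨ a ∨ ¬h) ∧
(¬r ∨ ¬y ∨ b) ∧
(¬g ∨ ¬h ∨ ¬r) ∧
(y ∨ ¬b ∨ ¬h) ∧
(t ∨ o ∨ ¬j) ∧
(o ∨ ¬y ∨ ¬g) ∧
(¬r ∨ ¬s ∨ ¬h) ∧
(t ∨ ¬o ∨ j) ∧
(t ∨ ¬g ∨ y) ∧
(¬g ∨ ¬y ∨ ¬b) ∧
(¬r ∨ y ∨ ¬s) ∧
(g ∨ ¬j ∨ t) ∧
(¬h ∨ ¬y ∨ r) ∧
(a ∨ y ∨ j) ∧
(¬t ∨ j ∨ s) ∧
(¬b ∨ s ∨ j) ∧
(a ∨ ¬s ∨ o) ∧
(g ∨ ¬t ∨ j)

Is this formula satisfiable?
No

No, the formula is not satisfiable.

No assignment of truth values to the variables can make all 50 clauses true simultaneously.

The formula is UNSAT (unsatisfiable).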